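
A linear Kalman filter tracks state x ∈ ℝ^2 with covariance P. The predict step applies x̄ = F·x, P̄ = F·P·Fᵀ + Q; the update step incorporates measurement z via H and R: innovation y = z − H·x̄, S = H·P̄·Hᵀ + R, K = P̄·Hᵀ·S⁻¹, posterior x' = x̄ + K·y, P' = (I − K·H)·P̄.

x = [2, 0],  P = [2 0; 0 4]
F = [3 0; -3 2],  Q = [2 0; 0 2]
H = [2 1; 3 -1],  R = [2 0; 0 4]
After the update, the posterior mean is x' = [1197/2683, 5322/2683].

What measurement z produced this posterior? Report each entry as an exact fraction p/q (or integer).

x̄ = F·x = [6, -6]
P̄ = F·P·Fᵀ + Q = [20 -18; -18 36]
S = H·P̄·Hᵀ + R = [46 66; 66 328]
K = P̄·Hᵀ·S⁻¹ = [517/2683 534/2683; 1485/2683 -1035/2683]
x' − x̄ = [-14901/2683, 21420/2683] = K·y
y = (KᵀK)⁻¹·Kᵀ·(x' − x̄) = [-3, -25]
z = y + H·x̄ = [-3, -25] + [6, 24] = [3, -1]

z = [3, -1]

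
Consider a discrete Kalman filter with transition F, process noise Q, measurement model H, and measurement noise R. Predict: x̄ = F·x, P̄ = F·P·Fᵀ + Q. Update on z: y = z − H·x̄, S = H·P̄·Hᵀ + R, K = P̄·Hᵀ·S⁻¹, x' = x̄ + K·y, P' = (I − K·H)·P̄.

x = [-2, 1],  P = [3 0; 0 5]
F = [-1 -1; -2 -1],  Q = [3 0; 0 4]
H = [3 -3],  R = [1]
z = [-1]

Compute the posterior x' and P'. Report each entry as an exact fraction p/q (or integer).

x' = [1, 123/91]
P' = [11 11; 11 1011/91]

x̄ = F·x = [1, 3]
P̄ = F·P·Fᵀ + Q = [11 11; 11 21]
y = z − H·x̄ = [5]
S = H·P̄·Hᵀ + R = [91]
K = P̄·Hᵀ·S⁻¹ = [0; -30/91]
x' = x̄ + K·y = [1, 123/91]
P' = (I − K·H)·P̄ = [11 11; 11 1011/91]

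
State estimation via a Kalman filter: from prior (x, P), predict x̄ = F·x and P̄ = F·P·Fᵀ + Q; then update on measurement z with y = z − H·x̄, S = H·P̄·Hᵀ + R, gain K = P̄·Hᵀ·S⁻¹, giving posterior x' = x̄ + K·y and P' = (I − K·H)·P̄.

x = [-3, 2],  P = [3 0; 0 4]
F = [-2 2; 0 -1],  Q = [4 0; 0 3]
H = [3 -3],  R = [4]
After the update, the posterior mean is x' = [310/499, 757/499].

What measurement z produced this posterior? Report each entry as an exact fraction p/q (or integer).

z = [-3]

x̄ = F·x = [10, -2]
P̄ = F·P·Fᵀ + Q = [32 -8; -8 7]
S = H·P̄·Hᵀ + R = [499]
K = P̄·Hᵀ·S⁻¹ = [120/499; -45/499]
x' − x̄ = [-4680/499, 1755/499] = K·y
y = (KᵀK)⁻¹·Kᵀ·(x' − x̄) = [-39]
z = y + H·x̄ = [-39] + [36] = [-3]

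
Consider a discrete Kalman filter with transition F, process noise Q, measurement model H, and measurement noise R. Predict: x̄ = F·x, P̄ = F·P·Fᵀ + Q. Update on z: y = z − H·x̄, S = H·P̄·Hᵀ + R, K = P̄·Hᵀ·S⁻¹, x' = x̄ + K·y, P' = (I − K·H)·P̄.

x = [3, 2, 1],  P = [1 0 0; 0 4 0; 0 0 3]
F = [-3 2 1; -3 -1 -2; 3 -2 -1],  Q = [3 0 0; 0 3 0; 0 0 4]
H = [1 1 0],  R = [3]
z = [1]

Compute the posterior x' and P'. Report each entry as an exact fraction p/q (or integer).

x̄ = F·x = [-4, -13, 4]
P̄ = F·P·Fᵀ + Q = [31 -5 -28; -5 28 5; -28 5 32]
y = z − H·x̄ = [18]
S = H·P̄·Hᵀ + R = [52]
K = P̄·Hᵀ·S⁻¹ = [1/2; 23/52; -23/52]
x' = x̄ + K·y = [5, -131/26, -103/26]
P' = (I − K·H)·P̄ = [18 -33/2 -33/2; -33/2 927/52 789/52; -33/2 789/52 1135/52]

x' = [5, -131/26, -103/26]
P' = [18 -33/2 -33/2; -33/2 927/52 789/52; -33/2 789/52 1135/52]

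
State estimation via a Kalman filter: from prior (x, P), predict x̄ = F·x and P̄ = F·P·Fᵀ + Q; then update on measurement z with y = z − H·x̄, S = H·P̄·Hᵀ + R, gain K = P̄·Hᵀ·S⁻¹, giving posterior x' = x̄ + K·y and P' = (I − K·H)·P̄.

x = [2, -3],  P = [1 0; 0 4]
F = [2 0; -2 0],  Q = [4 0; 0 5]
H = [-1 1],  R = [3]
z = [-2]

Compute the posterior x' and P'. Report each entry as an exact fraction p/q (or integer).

x̄ = F·x = [4, -4]
P̄ = F·P·Fᵀ + Q = [8 -4; -4 9]
y = z − H·x̄ = [6]
S = H·P̄·Hᵀ + R = [28]
K = P̄·Hᵀ·S⁻¹ = [-3/7; 13/28]
x' = x̄ + K·y = [10/7, -17/14]
P' = (I − K·H)·P̄ = [20/7 11/7; 11/7 83/28]

x' = [10/7, -17/14]
P' = [20/7 11/7; 11/7 83/28]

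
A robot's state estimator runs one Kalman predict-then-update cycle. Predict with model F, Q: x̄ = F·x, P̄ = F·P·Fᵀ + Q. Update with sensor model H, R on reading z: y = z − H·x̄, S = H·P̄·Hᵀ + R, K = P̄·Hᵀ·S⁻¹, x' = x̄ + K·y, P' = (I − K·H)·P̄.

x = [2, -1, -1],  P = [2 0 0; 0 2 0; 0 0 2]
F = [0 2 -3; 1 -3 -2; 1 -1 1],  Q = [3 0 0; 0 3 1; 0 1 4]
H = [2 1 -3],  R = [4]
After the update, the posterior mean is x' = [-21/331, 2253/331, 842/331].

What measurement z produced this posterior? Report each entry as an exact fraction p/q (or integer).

x̄ = F·x = [1, 7, 2]
P̄ = F·P·Fᵀ + Q = [29 0 -10; 0 31 5; -10 5 10]
S = H·P̄·Hᵀ + R = [331]
K = P̄·Hᵀ·S⁻¹ = [88/331; 16/331; -45/331]
x' − x̄ = [-352/331, -64/331, 180/331] = K·y
y = (KᵀK)⁻¹·Kᵀ·(x' − x̄) = [-4]
z = y + H·x̄ = [-4] + [3] = [-1]

z = [-1]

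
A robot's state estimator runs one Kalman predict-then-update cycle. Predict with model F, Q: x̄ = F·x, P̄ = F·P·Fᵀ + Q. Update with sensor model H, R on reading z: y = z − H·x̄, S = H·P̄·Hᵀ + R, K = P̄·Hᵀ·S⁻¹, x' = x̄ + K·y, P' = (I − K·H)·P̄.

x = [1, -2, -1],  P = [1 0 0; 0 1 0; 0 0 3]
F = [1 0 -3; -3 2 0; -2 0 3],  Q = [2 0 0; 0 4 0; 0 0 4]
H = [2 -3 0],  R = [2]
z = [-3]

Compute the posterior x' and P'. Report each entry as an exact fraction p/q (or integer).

x' = [-964/311, -353/311, 877/311]
P' = [4569/311 3000/311 -3775/311; 3000/311 2038/311 -2466/311; -3775/311 -2466/311 5109/311]

x̄ = F·x = [4, -7, -5]
P̄ = F·P·Fᵀ + Q = [30 -3 -29; -3 17 6; -29 6 35]
y = z − H·x̄ = [-32]
S = H·P̄·Hᵀ + R = [311]
K = P̄·Hᵀ·S⁻¹ = [69/311; -57/311; -76/311]
x' = x̄ + K·y = [-964/311, -353/311, 877/311]
P' = (I − K·H)·P̄ = [4569/311 3000/311 -3775/311; 3000/311 2038/311 -2466/311; -3775/311 -2466/311 5109/311]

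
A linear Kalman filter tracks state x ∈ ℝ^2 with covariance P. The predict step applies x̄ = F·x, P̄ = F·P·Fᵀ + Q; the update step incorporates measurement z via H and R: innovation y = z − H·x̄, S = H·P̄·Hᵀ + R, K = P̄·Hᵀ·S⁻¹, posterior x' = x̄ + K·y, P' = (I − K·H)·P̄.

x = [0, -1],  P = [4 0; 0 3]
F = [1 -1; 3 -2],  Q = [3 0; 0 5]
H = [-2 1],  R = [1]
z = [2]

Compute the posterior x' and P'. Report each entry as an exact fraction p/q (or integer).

x' = [9/11, 39/11]
P' = [108/11 215/11; 215/11 877/22]

x̄ = F·x = [1, 2]
P̄ = F·P·Fᵀ + Q = [10 18; 18 53]
y = z − H·x̄ = [2]
S = H·P̄·Hᵀ + R = [22]
K = P̄·Hᵀ·S⁻¹ = [-1/11; 17/22]
x' = x̄ + K·y = [9/11, 39/11]
P' = (I − K·H)·P̄ = [108/11 215/11; 215/11 877/22]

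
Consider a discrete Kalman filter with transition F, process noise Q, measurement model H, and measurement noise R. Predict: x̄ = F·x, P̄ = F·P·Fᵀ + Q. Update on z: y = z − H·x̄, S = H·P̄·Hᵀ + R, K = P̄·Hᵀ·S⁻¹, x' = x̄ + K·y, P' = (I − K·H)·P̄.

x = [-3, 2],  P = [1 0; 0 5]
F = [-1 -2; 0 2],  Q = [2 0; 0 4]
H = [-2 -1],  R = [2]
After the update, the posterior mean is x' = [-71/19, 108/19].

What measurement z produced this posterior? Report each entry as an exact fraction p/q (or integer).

z = [2]

x̄ = F·x = [-1, 4]
P̄ = F·P·Fᵀ + Q = [23 -20; -20 24]
S = H·P̄·Hᵀ + R = [38]
K = P̄·Hᵀ·S⁻¹ = [-13/19; 8/19]
x' − x̄ = [-52/19, 32/19] = K·y
y = (KᵀK)⁻¹·Kᵀ·(x' − x̄) = [4]
z = y + H·x̄ = [4] + [-2] = [2]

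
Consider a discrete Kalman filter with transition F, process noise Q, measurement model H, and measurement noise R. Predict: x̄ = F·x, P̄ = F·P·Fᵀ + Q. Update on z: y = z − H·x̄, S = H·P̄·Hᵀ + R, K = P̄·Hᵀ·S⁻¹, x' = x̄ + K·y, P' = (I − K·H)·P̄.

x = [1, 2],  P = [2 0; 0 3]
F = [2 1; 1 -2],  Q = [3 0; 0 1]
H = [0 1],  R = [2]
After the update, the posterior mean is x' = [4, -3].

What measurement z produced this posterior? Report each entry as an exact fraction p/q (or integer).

x̄ = F·x = [4, -3]
P̄ = F·P·Fᵀ + Q = [14 -2; -2 15]
S = H·P̄·Hᵀ + R = [17]
K = P̄·Hᵀ·S⁻¹ = [-2/17; 15/17]
x' − x̄ = [0, 0] = K·y
y = (KᵀK)⁻¹·Kᵀ·(x' − x̄) = [0]
z = y + H·x̄ = [0] + [-3] = [-3]

z = [-3]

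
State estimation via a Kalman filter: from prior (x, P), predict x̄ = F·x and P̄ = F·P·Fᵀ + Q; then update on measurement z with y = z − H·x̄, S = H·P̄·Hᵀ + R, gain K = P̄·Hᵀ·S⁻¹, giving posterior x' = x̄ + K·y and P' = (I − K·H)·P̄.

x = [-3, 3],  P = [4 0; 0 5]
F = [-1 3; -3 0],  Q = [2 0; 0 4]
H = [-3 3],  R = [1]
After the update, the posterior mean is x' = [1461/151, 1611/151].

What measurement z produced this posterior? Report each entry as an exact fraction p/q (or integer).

z = [3]

x̄ = F·x = [12, 9]
P̄ = F·P·Fᵀ + Q = [51 12; 12 40]
S = H·P̄·Hᵀ + R = [604]
K = P̄·Hᵀ·S⁻¹ = [-117/604; 21/151]
x' − x̄ = [-351/151, 252/151] = K·y
y = (KᵀK)⁻¹·Kᵀ·(x' − x̄) = [12]
z = y + H·x̄ = [12] + [-9] = [3]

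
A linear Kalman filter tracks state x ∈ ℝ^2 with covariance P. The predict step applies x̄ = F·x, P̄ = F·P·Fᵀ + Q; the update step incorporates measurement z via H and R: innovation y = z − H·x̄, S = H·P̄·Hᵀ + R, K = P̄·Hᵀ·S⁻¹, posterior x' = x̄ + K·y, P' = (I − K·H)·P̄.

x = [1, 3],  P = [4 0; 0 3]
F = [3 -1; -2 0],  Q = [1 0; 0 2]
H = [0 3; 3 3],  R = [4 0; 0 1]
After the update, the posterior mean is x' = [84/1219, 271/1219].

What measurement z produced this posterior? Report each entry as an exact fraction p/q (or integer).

x̄ = F·x = [0, -2]
P̄ = F·P·Fᵀ + Q = [40 -24; -24 18]
S = H·P̄·Hᵀ + R = [166 -54; -54 91]
K = P̄·Hᵀ·S⁻¹ = [-396/1219 408/1219; 1971/6095 -36/6095]
x' − x̄ = [84/1219, 2709/1219] = K·y
y = (KᵀK)⁻¹·Kᵀ·(x' − x̄) = [7, 7]
z = y + H·x̄ = [7, 7] + [-6, -6] = [1, 1]

z = [1, 1]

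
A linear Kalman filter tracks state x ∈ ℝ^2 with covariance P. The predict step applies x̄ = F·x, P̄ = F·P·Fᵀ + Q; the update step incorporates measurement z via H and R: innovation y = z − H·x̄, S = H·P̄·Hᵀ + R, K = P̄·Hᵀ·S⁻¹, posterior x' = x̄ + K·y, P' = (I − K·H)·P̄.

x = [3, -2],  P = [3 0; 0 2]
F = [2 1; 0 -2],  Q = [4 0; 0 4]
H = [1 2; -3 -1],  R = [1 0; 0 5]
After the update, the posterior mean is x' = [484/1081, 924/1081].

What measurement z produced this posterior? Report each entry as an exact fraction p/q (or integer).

z = [2, -2]

x̄ = F·x = [4, 4]
P̄ = F·P·Fᵀ + Q = [18 -4; -4 12]
S = H·P̄·Hᵀ + R = [51 -50; -50 155]
K = P̄·Hᵀ·S⁻¹ = [-190/1081 -410/1081; 620/1081 200/1081]
x' − x̄ = [-3840/1081, -3400/1081] = K·y
y = (KᵀK)⁻¹·Kᵀ·(x' − x̄) = [-10, 14]
z = y + H·x̄ = [-10, 14] + [12, -16] = [2, -2]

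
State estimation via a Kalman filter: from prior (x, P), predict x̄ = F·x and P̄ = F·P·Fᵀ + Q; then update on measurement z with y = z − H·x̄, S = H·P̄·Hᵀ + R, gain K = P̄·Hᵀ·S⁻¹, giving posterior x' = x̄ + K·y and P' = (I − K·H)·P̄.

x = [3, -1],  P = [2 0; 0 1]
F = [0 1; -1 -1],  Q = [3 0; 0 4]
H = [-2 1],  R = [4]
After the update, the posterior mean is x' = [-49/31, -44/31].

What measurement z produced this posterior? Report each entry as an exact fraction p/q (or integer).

z = [2]

x̄ = F·x = [-1, -2]
P̄ = F·P·Fᵀ + Q = [4 -1; -1 7]
S = H·P̄·Hᵀ + R = [31]
K = P̄·Hᵀ·S⁻¹ = [-9/31; 9/31]
x' − x̄ = [-18/31, 18/31] = K·y
y = (KᵀK)⁻¹·Kᵀ·(x' − x̄) = [2]
z = y + H·x̄ = [2] + [0] = [2]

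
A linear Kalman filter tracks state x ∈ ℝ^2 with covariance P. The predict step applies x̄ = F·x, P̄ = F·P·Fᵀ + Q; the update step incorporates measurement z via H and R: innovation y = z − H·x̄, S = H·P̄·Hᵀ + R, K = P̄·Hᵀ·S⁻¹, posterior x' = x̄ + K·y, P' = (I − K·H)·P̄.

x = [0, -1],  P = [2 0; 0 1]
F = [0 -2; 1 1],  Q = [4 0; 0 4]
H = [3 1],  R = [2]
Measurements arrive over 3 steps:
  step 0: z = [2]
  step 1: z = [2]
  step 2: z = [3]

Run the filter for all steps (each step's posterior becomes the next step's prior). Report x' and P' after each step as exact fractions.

step 0: x̄ = F·x = [2, -1]
step 0: P̄ = F·P·Fᵀ + Q = [8 -2; -2 7]
step 0: y = z − H·x̄ = [-3]
step 0: S = H·P̄·Hᵀ + R = [69]
step 0: K = P̄·Hᵀ·S⁻¹ = [22/69; 1/69]
step 0: x' = x̄ + K·y = [24/23, -24/23]
step 0: P' = (I − K·H)·P̄ = [68/69 -160/69; -160/69 482/69]
step 1: x̄ = F·x = [48/23, 0]
step 1: P̄ = F·P·Fᵀ + Q = [2204/69 -28/3; -28/3 22/3]
step 1: y = z − H·x̄ = [-98/23]
step 1: S = H·P̄·Hᵀ + R = [16616/69]
step 1: K = P̄·Hᵀ·S⁻¹ = [746/2077; -23/268]
step 1: x' = x̄ + K·y = [1156/2077, 49/134]
step 1: P' = (I − K·H)·P̄ = [1820/2077 -128/67; -128/67 745/134]
step 2: x̄ = F·x = [-49/67, 3831/4154]
step 2: P̄ = F·P·Fᵀ + Q = [1758/67 -489/67; -489/67 27479/4154]
step 2: y = z − H·x̄ = [17745/4154]
step 2: S = H·P̄·Hᵀ + R = [834843/4154]
step 2: K = P̄·Hᵀ·S⁻¹ = [98890/278281; -63475/834843]
step 2: x' = x̄ + K·y = [218918/278281, 166259/278281]
step 2: P' = (I − K·H)·P̄ = [239244/278281 -519952/278281; -519952/278281 4552618/834843]

step 0: x' = [24/23, -24/23], P' = [68/69 -160/69; -160/69 482/69]
step 1: x' = [1156/2077, 49/134], P' = [1820/2077 -128/67; -128/67 745/134]
step 2: x' = [218918/278281, 166259/278281], P' = [239244/278281 -519952/278281; -519952/278281 4552618/834843]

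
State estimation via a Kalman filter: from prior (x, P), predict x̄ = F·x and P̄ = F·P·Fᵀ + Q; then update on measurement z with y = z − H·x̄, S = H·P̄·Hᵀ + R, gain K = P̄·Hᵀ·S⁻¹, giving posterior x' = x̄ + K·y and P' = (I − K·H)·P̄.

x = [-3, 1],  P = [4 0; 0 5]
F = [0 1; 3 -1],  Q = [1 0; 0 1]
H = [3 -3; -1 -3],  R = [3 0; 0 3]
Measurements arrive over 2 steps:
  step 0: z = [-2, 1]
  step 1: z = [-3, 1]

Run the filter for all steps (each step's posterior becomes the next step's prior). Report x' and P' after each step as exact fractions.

step 0: x' = [-116/157, -55/471], P' = [1368/3925 449/3925; 449/3925 2396/11775]
step 1: x' = [-2816009/3406145, -27507/681229], P' = [970413/3406145 62847/681229; 62847/681229 128915/681229]

step 0: x̄ = F·x = [1, -10]
step 0: P̄ = F·P·Fᵀ + Q = [6 -5; -5 42]
step 0: y = z − H·x̄ = [-35, -28]
step 0: S = H·P̄·Hᵀ + R = [525 390; 390 357]
step 0: K = P̄·Hᵀ·S⁻¹ = [919/3925 -181/785; -1049/11775 -569/2355]
step 0: x' = x̄ + K·y = [-116/157, -55/471]
step 0: P' = (I − K·H)·P̄ = [1368/3925 449/3925; 449/3925 2396/11775]
step 1: x̄ = F·x = [-55/471, -989/471]
step 1: P̄ = F·P·Fᵀ + Q = [14171/11775 329/2355; 329/2355 1721/471]
step 1: y = z − H·x̄ = [-1405/157, -2551/471]
step 1: S = H·P̄·Hᵀ + R = [173493/3925 111614/3925; 111614/3925 446591/11775]
step 1: K = P̄·Hᵀ·S⁻¹ = [656178/3406145 -637706/3406145; -66068/681229 -149864/681229]
step 1: x' = x̄ + K·y = [-2816009/3406145, -27507/681229]
step 1: P' = (I − K·H)·P̄ = [970413/3406145 62847/681229; 62847/681229 128915/681229]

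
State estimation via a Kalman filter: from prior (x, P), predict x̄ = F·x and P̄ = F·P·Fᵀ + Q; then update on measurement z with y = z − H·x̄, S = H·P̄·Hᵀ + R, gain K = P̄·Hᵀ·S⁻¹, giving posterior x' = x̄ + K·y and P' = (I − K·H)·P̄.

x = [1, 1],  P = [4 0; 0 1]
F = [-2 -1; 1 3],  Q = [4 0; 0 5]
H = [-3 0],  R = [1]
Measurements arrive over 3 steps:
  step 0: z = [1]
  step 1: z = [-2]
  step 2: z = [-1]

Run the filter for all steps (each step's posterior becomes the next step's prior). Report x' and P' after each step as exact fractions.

step 0: x' = [-33/95, 248/95], P' = [21/190 -11/190; -11/190 2331/190]
step 1: x' = [18422/28369, 50601/28369], P' = [3131/28369 -6958/28369; -6958/28369 974228/28369]
step 2: x' = [3129743/9679933, -30460195/9679933], P' = [1072396/9679933 -2880240/9679933; -2880240/9679933 395197360/9679933]

step 0: x̄ = F·x = [-3, 4]
step 0: P̄ = F·P·Fᵀ + Q = [21 -11; -11 18]
step 0: y = z − H·x̄ = [-8]
step 0: S = H·P̄·Hᵀ + R = [190]
step 0: K = P̄·Hᵀ·S⁻¹ = [-63/190; 33/190]
step 0: x' = x̄ + K·y = [-33/95, 248/95]
step 0: P' = (I − K·H)·P̄ = [21/190 -11/190; -11/190 2331/190]
step 1: x̄ = F·x = [-182/95, 711/95]
step 1: P̄ = F·P·Fᵀ + Q = [3131/190 -3479/95; -3479/95 10942/95]
step 1: y = z − H·x̄ = [-736/95]
step 1: S = H·P̄·Hᵀ + R = [28369/190]
step 1: K = P̄·Hᵀ·S⁻¹ = [-9393/28369; 20874/28369]
step 1: x' = x̄ + K·y = [18422/28369, 50601/28369]
step 1: P' = (I − K·H)·P̄ = [3131/28369 -6958/28369; -6958/28369 974228/28369]
step 2: x̄ = F·x = [-87445/28369, 15475/2579]
step 2: P̄ = F·P·Fᵀ + Q = [1072396/28369 -261840/2579; -261840/2579 806480/2579]
step 2: y = z − H·x̄ = [-290704/28369]
step 2: S = H·P̄·Hᵀ + R = [9679933/28369]
step 2: K = P̄·Hᵀ·S⁻¹ = [-3217188/9679933; 8640720/9679933]
step 2: x' = x̄ + K·y = [3129743/9679933, -30460195/9679933]
step 2: P' = (I − K·H)·P̄ = [1072396/9679933 -2880240/9679933; -2880240/9679933 395197360/9679933]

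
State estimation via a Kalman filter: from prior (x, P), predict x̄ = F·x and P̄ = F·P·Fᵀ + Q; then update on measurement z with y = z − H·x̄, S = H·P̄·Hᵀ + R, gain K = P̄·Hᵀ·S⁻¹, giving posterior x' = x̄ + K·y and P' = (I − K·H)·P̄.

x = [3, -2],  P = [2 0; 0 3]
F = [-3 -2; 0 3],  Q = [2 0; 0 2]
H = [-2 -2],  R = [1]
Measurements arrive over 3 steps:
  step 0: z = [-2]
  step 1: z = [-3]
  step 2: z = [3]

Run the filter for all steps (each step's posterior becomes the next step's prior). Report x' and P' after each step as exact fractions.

step 0: x' = [167/101, -78/101], P' = [2448/101 -2434/101; -2434/101 2445/101]
step 1: x' = [-249321/158041, 485652/158041], P' = [396990/158041 -386948/158041; -386948/158041 416391/158041]
step 2: x' = [-110021709/27930653, 69596406/27930653], P' = [70109676/27930653 -68214310/27930653; -68214310/27930653 73262097/27930653]

step 0: x̄ = F·x = [-5, -6]
step 0: P̄ = F·P·Fᵀ + Q = [32 -18; -18 29]
step 0: y = z − H·x̄ = [-24]
step 0: S = H·P̄·Hᵀ + R = [101]
step 0: K = P̄·Hᵀ·S⁻¹ = [-28/101; -22/101]
step 0: x' = x̄ + K·y = [167/101, -78/101]
step 0: P' = (I − K·H)·P̄ = [2448/101 -2434/101; -2434/101 2445/101]
step 1: x̄ = F·x = [-345/101, -234/101]
step 1: P̄ = F·P·Fᵀ + Q = [2806/101 7236/101; 7236/101 22207/101]
step 1: y = z − H·x̄ = [-1461/101]
step 1: S = H·P̄·Hᵀ + R = [158041/101]
step 1: K = P̄·Hᵀ·S⁻¹ = [-20084/158041; -58886/158041]
step 1: x' = x̄ + K·y = [-249321/158041, 485652/158041]
step 1: P' = (I − K·H)·P̄ = [396990/158041 -386948/158041; -386948/158041 416391/158041]
step 2: x̄ = F·x = [-223341/158041, 1456956/158041]
step 2: P̄ = F·P·Fᵀ + Q = [911180/158041 984186/158041; 984186/158041 4063601/158041]
step 2: y = z − H·x̄ = [2941353/158041]
step 2: S = H·P̄·Hᵀ + R = [27930653/158041]
step 2: K = P̄·Hᵀ·S⁻¹ = [-3790732/27930653; -10095574/27930653]
step 2: x' = x̄ + K·y = [-110021709/27930653, 69596406/27930653]
step 2: P' = (I − K·H)·P̄ = [70109676/27930653 -68214310/27930653; -68214310/27930653 73262097/27930653]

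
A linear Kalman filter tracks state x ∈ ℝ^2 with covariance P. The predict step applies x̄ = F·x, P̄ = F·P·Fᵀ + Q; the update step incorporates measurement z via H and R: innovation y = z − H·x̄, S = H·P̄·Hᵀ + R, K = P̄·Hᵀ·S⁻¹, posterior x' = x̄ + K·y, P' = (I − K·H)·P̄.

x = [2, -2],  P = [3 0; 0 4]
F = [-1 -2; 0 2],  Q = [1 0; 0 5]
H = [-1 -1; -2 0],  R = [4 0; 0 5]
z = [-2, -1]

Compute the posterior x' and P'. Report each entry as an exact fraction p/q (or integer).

x' = [698/1041, -24/347]
P' = [1220/1041 -380/347; -380/347 1288/347]

x̄ = F·x = [2, -4]
P̄ = F·P·Fᵀ + Q = [20 -16; -16 21]
y = z − H·x̄ = [-4, 3]
S = H·P̄·Hᵀ + R = [13 8; 8 85]
K = P̄·Hᵀ·S⁻¹ = [-20/1041 -488/1041; -227/347 152/347]
x' = x̄ + K·y = [698/1041, -24/347]
P' = (I − K·H)·P̄ = [1220/1041 -380/347; -380/347 1288/347]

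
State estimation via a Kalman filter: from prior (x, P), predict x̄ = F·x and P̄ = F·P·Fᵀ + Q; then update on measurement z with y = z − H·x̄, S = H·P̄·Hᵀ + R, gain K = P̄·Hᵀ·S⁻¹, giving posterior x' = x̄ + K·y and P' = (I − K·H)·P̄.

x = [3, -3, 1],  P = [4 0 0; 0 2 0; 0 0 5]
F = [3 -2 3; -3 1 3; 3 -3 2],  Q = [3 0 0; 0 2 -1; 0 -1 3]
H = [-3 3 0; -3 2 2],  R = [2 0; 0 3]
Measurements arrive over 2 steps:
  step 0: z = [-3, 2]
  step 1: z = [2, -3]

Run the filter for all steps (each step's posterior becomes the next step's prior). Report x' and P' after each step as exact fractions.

step 0: x̄ = F·x = [18, -9, 20]
step 0: P̄ = F·P·Fᵀ + Q = [92 5 78; 5 85 -13; 78 -13 77]
step 0: y = z − H·x̄ = [78, 34]
step 0: S = H·P̄·Hᵀ + R = [1505 717; 717 379]
step 0: K = P̄·Hᵀ·S⁻¹ = [-20049/56306 21587/56306; -1533/56306 22065/56306; -27465/56306 36211/56306]
step 0: x' = x̄ + K·y = [91822/28153, 61941/28153, 107512/28153]
step 0: P' = (I − K·H)·P̄ = [2321933/56306 2308567/56306 1206713/56306; 2308567/56306 2307545/56306 1188403/56306; 1206713/56306 1188403/56306 675983/56306]
step 1: x̄ = F·x = [474120/28153, 109011/28153, 304667/28153]
step 1: P̄ = F·P·Fᵀ + Q = [8068768/28153 -1108373/28153 3410758/28153; -1108373/28153 959583/56306 -408159/28153; 3410758/28153 -408159/28153 1601833/28153]
step 1: y = z − H·x̄ = [1151633/28153, 510545/28153]
step 1: S = H·P̄·Hᵀ + R = [193888111/56306 69209754/28153; 69209754/28153 50135977/28153]
step 1: K = P̄·Hᵀ·S⁻¹ = [-336695118/1000176011 4338322/58833883; -83363541/5000880055 27119826/294169415; -2234220582/5000880055 135394522/294169415]
step 1: x' = x̄ + K·y = [4408329052/1000176011, 24314527314/5000880055, 4465808553/5000880055]
step 1: P' = (I − K·H)·P̄ = [8742745050/1000176011 8518281638/1000176011 4706463148/1000176011; 8518281638/1000176011 42535832496/5000880055 22042835352/5000880055; 4706463148/1000176011 22042835352/5000880055 16708198569/5000880055]

step 0: x' = [91822/28153, 61941/28153, 107512/28153], P' = [2321933/56306 2308567/56306 1206713/56306; 2308567/56306 2307545/56306 1188403/56306; 1206713/56306 1188403/56306 675983/56306]
step 1: x' = [4408329052/1000176011, 24314527314/5000880055, 4465808553/5000880055], P' = [8742745050/1000176011 8518281638/1000176011 4706463148/1000176011; 8518281638/1000176011 42535832496/5000880055 22042835352/5000880055; 4706463148/1000176011 22042835352/5000880055 16708198569/5000880055]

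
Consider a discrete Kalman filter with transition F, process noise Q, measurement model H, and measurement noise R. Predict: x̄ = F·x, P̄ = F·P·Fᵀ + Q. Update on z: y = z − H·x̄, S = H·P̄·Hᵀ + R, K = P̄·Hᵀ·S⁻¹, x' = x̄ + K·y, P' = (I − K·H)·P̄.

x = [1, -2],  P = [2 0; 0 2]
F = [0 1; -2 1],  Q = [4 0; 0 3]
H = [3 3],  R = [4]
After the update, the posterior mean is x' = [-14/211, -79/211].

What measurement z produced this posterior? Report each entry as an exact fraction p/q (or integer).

z = [-1]

x̄ = F·x = [-2, -4]
P̄ = F·P·Fᵀ + Q = [6 2; 2 13]
S = H·P̄·Hᵀ + R = [211]
K = P̄·Hᵀ·S⁻¹ = [24/211; 45/211]
x' − x̄ = [408/211, 765/211] = K·y
y = (KᵀK)⁻¹·Kᵀ·(x' − x̄) = [17]
z = y + H·x̄ = [17] + [-18] = [-1]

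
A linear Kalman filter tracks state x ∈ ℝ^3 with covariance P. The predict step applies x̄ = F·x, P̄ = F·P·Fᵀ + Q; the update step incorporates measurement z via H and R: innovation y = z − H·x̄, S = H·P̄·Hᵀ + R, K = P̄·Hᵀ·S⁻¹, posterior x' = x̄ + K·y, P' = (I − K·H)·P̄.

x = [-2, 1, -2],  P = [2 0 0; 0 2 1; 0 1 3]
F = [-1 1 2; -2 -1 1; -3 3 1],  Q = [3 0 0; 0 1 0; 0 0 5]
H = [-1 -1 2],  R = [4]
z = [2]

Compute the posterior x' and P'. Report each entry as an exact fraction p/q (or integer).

x̄ = F·x = [-1, 1, 7]
P̄ = F·P·Fᵀ + Q = [23 7 25; 7 12 11; 25 11 50]
y = z − H·x̄ = [-12]
S = H·P̄·Hᵀ + R = [109]
K = P̄·Hᵀ·S⁻¹ = [20/109; 3/109; 64/109]
x' = x̄ + K·y = [-349/109, 73/109, -5/109]
P' = (I − K·H)·P̄ = [2107/109 703/109 1445/109; 703/109 1299/109 1007/109; 1445/109 1007/109 1354/109]

x' = [-349/109, 73/109, -5/109]
P' = [2107/109 703/109 1445/109; 703/109 1299/109 1007/109; 1445/109 1007/109 1354/109]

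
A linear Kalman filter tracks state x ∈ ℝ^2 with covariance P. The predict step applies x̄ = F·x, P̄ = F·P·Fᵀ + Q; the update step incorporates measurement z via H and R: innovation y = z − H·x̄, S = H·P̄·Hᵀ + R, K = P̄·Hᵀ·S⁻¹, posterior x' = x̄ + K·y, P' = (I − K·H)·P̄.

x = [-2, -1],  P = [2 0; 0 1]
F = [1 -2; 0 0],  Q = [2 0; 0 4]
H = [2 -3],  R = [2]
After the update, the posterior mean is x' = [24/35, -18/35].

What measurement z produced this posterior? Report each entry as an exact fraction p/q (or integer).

x̄ = F·x = [0, 0]
P̄ = F·P·Fᵀ + Q = [8 0; 0 4]
S = H·P̄·Hᵀ + R = [70]
K = P̄·Hᵀ·S⁻¹ = [8/35; -6/35]
x' − x̄ = [24/35, -18/35] = K·y
y = (KᵀK)⁻¹·Kᵀ·(x' − x̄) = [3]
z = y + H·x̄ = [3] + [0] = [3]

z = [3]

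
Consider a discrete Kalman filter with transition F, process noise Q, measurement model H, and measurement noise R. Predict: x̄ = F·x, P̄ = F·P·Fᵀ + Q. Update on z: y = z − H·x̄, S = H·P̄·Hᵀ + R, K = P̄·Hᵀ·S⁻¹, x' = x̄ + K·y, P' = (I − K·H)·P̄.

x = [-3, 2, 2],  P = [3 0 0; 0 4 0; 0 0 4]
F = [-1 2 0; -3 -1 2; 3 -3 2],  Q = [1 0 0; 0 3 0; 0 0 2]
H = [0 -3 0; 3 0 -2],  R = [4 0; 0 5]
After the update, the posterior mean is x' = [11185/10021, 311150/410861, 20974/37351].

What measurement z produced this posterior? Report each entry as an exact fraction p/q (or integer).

z = [-2, 2]

x̄ = F·x = [7, 11, -11]
P̄ = F·P·Fᵀ + Q = [20 1 -33; 1 50 1; -33 1 81]
S = H·P̄·Hᵀ + R = [454 -3; -3 905]
K = P̄·Hᵀ·S⁻¹ = [-57/10021 1395/10021; -135747/410861 4/410861; -318/37351 -10773/37351]
x' − x̄ = [-58962/10021, -4208321/410861, 431835/37351] = K·y
y = (KᵀK)⁻¹·Kᵀ·(x' − x̄) = [31, -41]
z = y + H·x̄ = [31, -41] + [-33, 43] = [-2, 2]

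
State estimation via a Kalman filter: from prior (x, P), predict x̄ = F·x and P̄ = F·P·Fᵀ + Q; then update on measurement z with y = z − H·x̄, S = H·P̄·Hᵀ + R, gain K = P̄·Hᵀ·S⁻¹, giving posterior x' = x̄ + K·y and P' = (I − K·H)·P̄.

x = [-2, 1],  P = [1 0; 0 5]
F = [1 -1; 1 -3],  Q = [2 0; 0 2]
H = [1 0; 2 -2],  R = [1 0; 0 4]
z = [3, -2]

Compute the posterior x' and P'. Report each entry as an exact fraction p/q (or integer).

x̄ = F·x = [-3, -5]
P̄ = F·P·Fᵀ + Q = [8 16; 16 48]
y = z − H·x̄ = [6, -6]
S = H·P̄·Hᵀ + R = [9 -16; -16 100]
K = P̄·Hᵀ·S⁻¹ = [136/161 -4/161; 144/161 -80/161]
x' = x̄ + K·y = [51/23, 77/23]
P' = (I − K·H)·P̄ = [136/161 144/161; 144/161 304/161]

x' = [51/23, 77/23]
P' = [136/161 144/161; 144/161 304/161]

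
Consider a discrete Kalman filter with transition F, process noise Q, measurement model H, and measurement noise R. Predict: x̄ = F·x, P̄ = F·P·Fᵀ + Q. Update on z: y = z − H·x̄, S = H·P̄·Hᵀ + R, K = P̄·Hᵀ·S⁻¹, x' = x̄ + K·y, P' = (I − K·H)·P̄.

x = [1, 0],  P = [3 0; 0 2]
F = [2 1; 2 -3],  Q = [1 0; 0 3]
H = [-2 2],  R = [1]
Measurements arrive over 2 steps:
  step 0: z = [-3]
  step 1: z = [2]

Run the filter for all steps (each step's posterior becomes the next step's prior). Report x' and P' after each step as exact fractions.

step 0: x̄ = F·x = [2, 2]
step 0: P̄ = F·P·Fᵀ + Q = [15 6; 6 33]
step 0: y = z − H·x̄ = [-3]
step 0: S = H·P̄·Hᵀ + R = [145]
step 0: K = P̄·Hᵀ·S⁻¹ = [-18/145; 54/145]
step 0: x' = x̄ + K·y = [344/145, 128/145]
step 0: P' = (I − K·H)·P̄ = [1851/145 1842/145; 1842/145 1869/145]
step 1: x̄ = F·x = [816/145, 304/145]
step 1: P̄ = F·P·Fᵀ + Q = [16786/145 -5571/145; -5571/145 2556/145]
step 1: y = z − H·x̄ = [1314/145]
step 1: S = H·P̄·Hᵀ + R = [122081/145]
step 1: K = P̄·Hᵀ·S⁻¹ = [-44714/122081; 16254/122081]
step 1: x' = x̄ + K·y = [281820/122081, 403244/122081]
step 1: P' = (I − K·H)·P̄ = [344206/122081 321849/122081; 321849/122081 329976/122081]

step 0: x' = [344/145, 128/145], P' = [1851/145 1842/145; 1842/145 1869/145]
step 1: x' = [281820/122081, 403244/122081], P' = [344206/122081 321849/122081; 321849/122081 329976/122081]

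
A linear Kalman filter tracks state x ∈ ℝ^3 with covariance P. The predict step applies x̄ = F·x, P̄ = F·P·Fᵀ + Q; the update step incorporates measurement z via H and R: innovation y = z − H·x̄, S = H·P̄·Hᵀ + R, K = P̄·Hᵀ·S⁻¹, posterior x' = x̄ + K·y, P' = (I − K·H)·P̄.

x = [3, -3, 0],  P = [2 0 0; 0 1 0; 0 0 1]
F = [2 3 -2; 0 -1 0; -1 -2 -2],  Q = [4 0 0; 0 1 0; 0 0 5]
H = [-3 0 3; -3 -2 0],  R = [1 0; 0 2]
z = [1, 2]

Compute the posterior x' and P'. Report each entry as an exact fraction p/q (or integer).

x' = [-2394/1205, 6580/3133, -25378/15665]
P' = [956/1205 -216/241 939/1205; -216/241 4351/3133 -2750/3133; 939/1205 -2750/3133 27431/31330]

x̄ = F·x = [-3, 3, 3]
P̄ = F·P·Fᵀ + Q = [25 -3 -6; -3 2 2; -6 2 15]
y = z − H·x̄ = [-17, -1]
S = H·P̄·Hᵀ + R = [469 249; 249 199]
K = P̄·Hᵀ·S⁻¹ = [-51/1205 -354/1205; 174/3133 -139/3133; 9051/31330 -9121/31330]
x' = x̄ + K·y = [-2394/1205, 6580/3133, -25378/15665]
P' = (I − K·H)·P̄ = [956/1205 -216/241 939/1205; -216/241 4351/3133 -2750/3133; 939/1205 -2750/3133 27431/31330]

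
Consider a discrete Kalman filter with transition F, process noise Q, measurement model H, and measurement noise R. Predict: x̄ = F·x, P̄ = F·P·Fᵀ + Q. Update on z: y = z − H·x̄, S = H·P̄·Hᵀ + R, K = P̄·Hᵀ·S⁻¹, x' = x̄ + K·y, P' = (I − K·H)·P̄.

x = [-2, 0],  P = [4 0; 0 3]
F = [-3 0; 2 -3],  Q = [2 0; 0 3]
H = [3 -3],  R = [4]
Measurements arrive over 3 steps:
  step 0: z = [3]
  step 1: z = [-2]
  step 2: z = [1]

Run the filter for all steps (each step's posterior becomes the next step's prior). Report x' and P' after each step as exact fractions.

step 0: x̄ = F·x = [6, -4]
step 0: P̄ = F·P·Fᵀ + Q = [38 -24; -24 46]
step 0: y = z − H·x̄ = [-27]
step 0: S = H·P̄·Hᵀ + R = [1192]
step 0: K = P̄·Hᵀ·S⁻¹ = [93/596; -105/596]
step 0: x' = x̄ + K·y = [1065/596, 451/596]
step 0: P' = (I − K·H)·P̄ = [2675/298 2613/298; 2613/298 2683/298]
step 1: x̄ = F·x = [-3195/596, 777/596]
step 1: P̄ = F·P·Fᵀ + Q = [24671/298 7467/298; 7467/298 4385/298]
step 1: y = z − H·x̄ = [2681/149]
step 1: S = H·P̄·Hᵀ + R = [64145/149]
step 1: K = P̄·Hᵀ·S⁻¹ = [25806/64145; 4623/64145]
step 1: x' = x̄ + K·y = [481881/256580, 667233/256580]
step 1: P' = (I − K·H)·P̄ = [1682027/128290 1613211/128290; 1613211/128290 1600883/128290]
step 2: x̄ = F·x = [-1445643/256580, -1037937/256580]
step 2: P̄ = F·P·Fᵀ + Q = [15394823/128290 4426737/128290; 4426737/128290 2162393/128290]
step 2: y = z − H·x̄ = [739849/128290]
step 2: S = H·P̄·Hᵀ + R = [39423419/64145]
step 2: K = P̄·Hᵀ·S⁻¹ = [16452129/39423419; 3396516/39423419]
step 2: x' = x̄ + K·y = [-508971975/157693676, -559563603/157693676]
step 2: P' = (I − K·H)·P̄ = [1022238059/78846838 978365715/78846838; 978365715/78846838 969308339/78846838]

step 0: x' = [1065/596, 451/596], P' = [2675/298 2613/298; 2613/298 2683/298]
step 1: x' = [481881/256580, 667233/256580], P' = [1682027/128290 1613211/128290; 1613211/128290 1600883/128290]
step 2: x' = [-508971975/157693676, -559563603/157693676], P' = [1022238059/78846838 978365715/78846838; 978365715/78846838 969308339/78846838]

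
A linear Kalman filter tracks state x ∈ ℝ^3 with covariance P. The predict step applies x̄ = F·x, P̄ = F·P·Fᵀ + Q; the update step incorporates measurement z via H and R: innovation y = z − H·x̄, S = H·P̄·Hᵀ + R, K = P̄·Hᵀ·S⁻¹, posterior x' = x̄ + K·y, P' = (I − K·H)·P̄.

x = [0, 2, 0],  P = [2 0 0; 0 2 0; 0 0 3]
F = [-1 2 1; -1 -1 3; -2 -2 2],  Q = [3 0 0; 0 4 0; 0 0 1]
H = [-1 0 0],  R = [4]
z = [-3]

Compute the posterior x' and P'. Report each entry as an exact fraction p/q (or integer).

x' = [16/5, -47/20, -41/10]
P' = [16/5 7/5 2/5; 7/5 651/20 253/10; 2/5 253/10 144/5]

x̄ = F·x = [4, -2, -4]
P̄ = F·P·Fᵀ + Q = [16 7 2; 7 35 26; 2 26 29]
y = z − H·x̄ = [1]
S = H·P̄·Hᵀ + R = [20]
K = P̄·Hᵀ·S⁻¹ = [-4/5; -7/20; -1/10]
x' = x̄ + K·y = [16/5, -47/20, -41/10]
P' = (I − K·H)·P̄ = [16/5 7/5 2/5; 7/5 651/20 253/10; 2/5 253/10 144/5]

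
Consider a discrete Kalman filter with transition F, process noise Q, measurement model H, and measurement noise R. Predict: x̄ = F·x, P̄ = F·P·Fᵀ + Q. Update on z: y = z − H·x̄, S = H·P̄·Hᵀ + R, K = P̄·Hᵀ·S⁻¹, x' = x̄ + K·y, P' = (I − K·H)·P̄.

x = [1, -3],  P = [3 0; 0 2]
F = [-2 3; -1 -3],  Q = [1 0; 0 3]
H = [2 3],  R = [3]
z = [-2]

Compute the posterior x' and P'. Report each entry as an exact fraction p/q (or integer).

x̄ = F·x = [-11, 8]
P̄ = F·P·Fᵀ + Q = [31 -12; -12 24]
y = z − H·x̄ = [-4]
S = H·P̄·Hᵀ + R = [199]
K = P̄·Hᵀ·S⁻¹ = [26/199; 48/199]
x' = x̄ + K·y = [-2293/199, 1400/199]
P' = (I − K·H)·P̄ = [5493/199 -3636/199; -3636/199 2472/199]

x' = [-2293/199, 1400/199]
P' = [5493/199 -3636/199; -3636/199 2472/199]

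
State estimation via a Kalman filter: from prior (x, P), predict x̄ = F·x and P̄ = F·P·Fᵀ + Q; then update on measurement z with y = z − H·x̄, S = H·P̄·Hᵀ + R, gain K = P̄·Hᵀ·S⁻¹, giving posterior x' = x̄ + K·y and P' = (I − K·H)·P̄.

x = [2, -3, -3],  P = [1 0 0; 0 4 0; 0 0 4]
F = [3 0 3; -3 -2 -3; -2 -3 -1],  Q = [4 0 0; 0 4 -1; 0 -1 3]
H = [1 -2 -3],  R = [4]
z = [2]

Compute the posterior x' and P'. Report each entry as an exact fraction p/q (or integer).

x̄ = F·x = [-3, 9, 8]
P̄ = F·P·Fᵀ + Q = [49 -45 -18; -45 65 41; -18 41 47]
y = z − H·x̄ = [47]
S = H·P̄·Hᵀ + R = [1516]
K = P̄·Hᵀ·S⁻¹ = [193/1516; -149/758; -241/1516]
x' = x̄ + K·y = [4523/1516, -181/758, 801/1516]
P' = (I − K·H)·P̄ = [37035/1516 -5353/758 19225/1516; -5353/758 2434/379 -4831/758; 19225/1516 -4831/758 13171/1516]

x' = [4523/1516, -181/758, 801/1516]
P' = [37035/1516 -5353/758 19225/1516; -5353/758 2434/379 -4831/758; 19225/1516 -4831/758 13171/1516]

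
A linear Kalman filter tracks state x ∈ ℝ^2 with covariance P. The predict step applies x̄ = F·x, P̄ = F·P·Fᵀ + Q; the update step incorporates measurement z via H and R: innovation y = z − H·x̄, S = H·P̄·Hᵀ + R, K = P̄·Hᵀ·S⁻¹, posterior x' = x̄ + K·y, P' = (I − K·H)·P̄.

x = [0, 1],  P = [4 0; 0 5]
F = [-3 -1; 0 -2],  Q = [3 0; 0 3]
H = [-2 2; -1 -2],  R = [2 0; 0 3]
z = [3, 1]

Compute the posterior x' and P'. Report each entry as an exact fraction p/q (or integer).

x' = [-3229/2411, 319/2411]
P' = [9252/16877 3678/16877; 3678/16877 6453/16877]

x̄ = F·x = [-1, -2]
P̄ = F·P·Fᵀ + Q = [44 10; 10 23]
y = z − H·x̄ = [5, -4]
S = H·P̄·Hᵀ + R = [190 16; 16 179]
K = P̄·Hᵀ·S⁻¹ = [-5574/16877 -5536/16877; 2775/16877 -5528/16877]
x' = x̄ + K·y = [-3229/2411, 319/2411]
P' = (I − K·H)·P̄ = [9252/16877 3678/16877; 3678/16877 6453/16877]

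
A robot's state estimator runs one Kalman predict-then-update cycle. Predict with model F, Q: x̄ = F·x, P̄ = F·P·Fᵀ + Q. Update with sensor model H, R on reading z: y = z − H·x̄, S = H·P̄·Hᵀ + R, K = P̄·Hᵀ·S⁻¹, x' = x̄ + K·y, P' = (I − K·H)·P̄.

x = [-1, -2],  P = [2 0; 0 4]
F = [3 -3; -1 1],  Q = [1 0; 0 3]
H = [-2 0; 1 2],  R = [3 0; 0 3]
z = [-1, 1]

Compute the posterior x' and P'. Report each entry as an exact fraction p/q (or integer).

x' = [316/577, 83/577]
P' = [849/1154 -198/577; -198/577 441/577]

x̄ = F·x = [3, -1]
P̄ = F·P·Fᵀ + Q = [55 -18; -18 9]
y = z − H·x̄ = [5, 0]
S = H·P̄·Hᵀ + R = [223 -38; -38 22]
K = P̄·Hᵀ·S⁻¹ = [-283/577 19/1154; 132/577 228/577]
x' = x̄ + K·y = [316/577, 83/577]
P' = (I − K·H)·P̄ = [849/1154 -198/577; -198/577 441/577]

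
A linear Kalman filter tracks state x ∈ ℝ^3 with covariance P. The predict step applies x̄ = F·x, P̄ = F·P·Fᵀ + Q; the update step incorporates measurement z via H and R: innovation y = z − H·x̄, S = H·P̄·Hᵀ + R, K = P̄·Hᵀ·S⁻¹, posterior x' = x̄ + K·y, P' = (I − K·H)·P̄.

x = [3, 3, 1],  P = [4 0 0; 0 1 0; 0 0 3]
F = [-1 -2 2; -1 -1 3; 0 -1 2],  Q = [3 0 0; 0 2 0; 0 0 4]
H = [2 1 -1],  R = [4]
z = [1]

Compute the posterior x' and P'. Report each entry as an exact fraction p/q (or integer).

x' = [-91/149, 624/149, 361/149]
P' = [291/149 48/149 406/149; 48/149 1097/149 941/149; 406/149 941/149 1633/149]

x̄ = F·x = [-7, -3, -1]
P̄ = F·P·Fᵀ + Q = [23 24 14; 24 34 19; 14 19 17]
y = z − H·x̄ = [17]
S = H·P̄·Hᵀ + R = [149]
K = P̄·Hᵀ·S⁻¹ = [56/149; 63/149; 30/149]
x' = x̄ + K·y = [-91/149, 624/149, 361/149]
P' = (I − K·H)·P̄ = [291/149 48/149 406/149; 48/149 1097/149 941/149; 406/149 941/149 1633/149]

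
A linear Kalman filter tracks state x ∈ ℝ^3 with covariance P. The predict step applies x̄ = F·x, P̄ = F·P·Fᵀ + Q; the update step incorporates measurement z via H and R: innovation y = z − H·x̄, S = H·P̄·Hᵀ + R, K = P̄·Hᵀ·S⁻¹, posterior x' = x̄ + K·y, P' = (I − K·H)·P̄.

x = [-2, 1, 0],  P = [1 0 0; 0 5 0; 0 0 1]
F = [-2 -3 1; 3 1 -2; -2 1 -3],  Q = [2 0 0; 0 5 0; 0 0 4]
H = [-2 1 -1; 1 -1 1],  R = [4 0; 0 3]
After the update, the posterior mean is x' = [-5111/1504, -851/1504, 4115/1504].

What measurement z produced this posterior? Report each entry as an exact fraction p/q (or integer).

x̄ = F·x = [1, -5, 5]
P̄ = F·P·Fᵀ + Q = [52 -23 -14; -23 23 5; -14 5 22]
S = H·P̄·Hᵀ + R = [283 -166; -166 108]
K = P̄·Hᵀ·S⁻¹ = [-1039/1504 -1495/3008; 53/1504 -979/3008; 843/1504 2675/3008]
x' − x̄ = [-6615/1504, 6669/1504, -3405/1504] = K·y
y = (KᵀK)⁻¹·Kᵀ·(x' − x̄) = [15, -12]
z = y + H·x̄ = [15, -12] + [-12, 11] = [3, -1]

z = [3, -1]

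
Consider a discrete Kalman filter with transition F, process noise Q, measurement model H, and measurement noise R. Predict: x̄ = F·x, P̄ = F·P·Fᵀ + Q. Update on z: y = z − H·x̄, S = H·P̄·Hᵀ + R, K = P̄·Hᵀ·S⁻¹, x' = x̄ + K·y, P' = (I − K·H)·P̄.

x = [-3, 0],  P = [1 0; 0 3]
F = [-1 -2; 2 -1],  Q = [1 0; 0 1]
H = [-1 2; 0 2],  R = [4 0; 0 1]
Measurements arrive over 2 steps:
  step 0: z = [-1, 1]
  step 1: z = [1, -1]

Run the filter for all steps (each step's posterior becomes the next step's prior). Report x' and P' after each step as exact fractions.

step 0: x' = [61/21, 110/273], P' = [76/21 8/21; 8/21 64/273]
step 1: x' = [-124677/130457, -38790/130457], P' = [214392/130457 12026/130457; 12026/130457 25825/130457]

step 0: x̄ = F·x = [3, -6]
step 0: P̄ = F·P·Fᵀ + Q = [14 4; 4 8]
step 0: y = z − H·x̄ = [14, 13]
step 0: S = H·P̄·Hᵀ + R = [34 24; 24 33]
step 0: K = P̄·Hᵀ·S⁻¹ = [-5/7 16/21; 2/91 128/273]
step 0: x' = x̄ + K·y = [61/21, 110/273]
step 0: P' = (I − K·H)·P̄ = [76/21 8/21; 8/21 64/273]
step 1: x̄ = F·x = [-1013/273, 492/91]
step 1: P̄ = F·P·Fᵀ + Q = [1933/273 -720/91; -720/91 1291/91]
step 1: y = z − H·x̄ = [-284/21, -1075/91]
step 1: S = H·P̄·Hᵀ + R = [2089/21 508/7; 508/7 5255/91]
step 1: K = P̄·Hᵀ·S⁻¹ = [-47585/130457 24052/130457; 9906/130457 51650/130457]
step 1: x' = x̄ + K·y = [-124677/130457, -38790/130457]
step 1: P' = (I − K·H)·P̄ = [214392/130457 12026/130457; 12026/130457 25825/130457]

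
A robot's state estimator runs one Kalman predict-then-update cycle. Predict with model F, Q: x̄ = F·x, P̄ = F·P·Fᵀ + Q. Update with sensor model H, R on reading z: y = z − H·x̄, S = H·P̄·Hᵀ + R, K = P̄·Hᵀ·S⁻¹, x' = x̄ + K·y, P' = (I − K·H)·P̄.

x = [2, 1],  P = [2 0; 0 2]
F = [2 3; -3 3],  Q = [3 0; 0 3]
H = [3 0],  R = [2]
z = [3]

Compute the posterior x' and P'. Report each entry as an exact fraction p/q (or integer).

x' = [275/263, -1113/263]
P' = [58/263 12/263; 12/263 9933/263]

x̄ = F·x = [7, -3]
P̄ = F·P·Fᵀ + Q = [29 6; 6 39]
y = z − H·x̄ = [-18]
S = H·P̄·Hᵀ + R = [263]
K = P̄·Hᵀ·S⁻¹ = [87/263; 18/263]
x' = x̄ + K·y = [275/263, -1113/263]
P' = (I − K·H)·P̄ = [58/263 12/263; 12/263 9933/263]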